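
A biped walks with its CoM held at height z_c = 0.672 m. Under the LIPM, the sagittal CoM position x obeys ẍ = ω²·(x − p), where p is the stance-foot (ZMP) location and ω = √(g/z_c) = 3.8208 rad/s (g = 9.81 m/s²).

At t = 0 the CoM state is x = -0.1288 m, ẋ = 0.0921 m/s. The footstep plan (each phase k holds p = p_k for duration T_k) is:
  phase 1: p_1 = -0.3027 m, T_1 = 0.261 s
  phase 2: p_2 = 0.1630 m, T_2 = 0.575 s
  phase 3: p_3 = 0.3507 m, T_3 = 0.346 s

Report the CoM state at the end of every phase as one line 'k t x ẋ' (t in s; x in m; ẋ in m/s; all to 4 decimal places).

phase 1: p=-0.3027, T=0.261, ωT=0.997229, cosh=1.539830, sinh=1.170930; start (x,ẋ)=(-0.128800, 0.092100) → end (x,ẋ)=(-0.006698, 0.919827)
phase 2: p=0.1630, T=0.575, ωT=2.196960, cosh=4.554380, sinh=4.443239; start (x,ẋ)=(-0.006698, 0.919827) → end (x,ẋ)=(0.459803, 1.308319)
phase 3: p=0.3507, T=0.346, ωT=1.321997, cosh=2.008753, sinh=1.742151; start (x,ẋ)=(0.459803, 1.308319) → end (x,ẋ)=(1.166409, 3.354326)

1 0.2610 -0.0067 0.9198
2 0.8360 0.4598 1.3083
3 1.1820 1.1664 3.3543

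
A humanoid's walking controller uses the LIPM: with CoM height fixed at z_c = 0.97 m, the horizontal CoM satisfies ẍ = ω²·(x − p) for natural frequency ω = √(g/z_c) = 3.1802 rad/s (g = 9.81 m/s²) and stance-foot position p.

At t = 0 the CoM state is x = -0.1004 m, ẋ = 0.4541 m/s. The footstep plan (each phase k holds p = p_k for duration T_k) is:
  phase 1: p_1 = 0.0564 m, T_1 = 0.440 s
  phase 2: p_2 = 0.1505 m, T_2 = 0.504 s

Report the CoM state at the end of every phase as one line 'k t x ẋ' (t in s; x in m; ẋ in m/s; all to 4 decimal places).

1 0.4400 -0.0090 0.0273
2 0.9440 -0.2411 -1.1378

phase 1: p=0.0564, T=0.440, ωT=1.399288, cosh=2.149543, sinh=1.902771; start (x,ẋ)=(-0.100400, 0.454100) → end (x,ẋ)=(-0.008952, 0.027281)
phase 2: p=0.1505, T=0.504, ωT=1.602821, cosh=2.584176, sinh=2.382848; start (x,ẋ)=(-0.008952, 0.027281) → end (x,ẋ)=(-0.241112, -1.137820)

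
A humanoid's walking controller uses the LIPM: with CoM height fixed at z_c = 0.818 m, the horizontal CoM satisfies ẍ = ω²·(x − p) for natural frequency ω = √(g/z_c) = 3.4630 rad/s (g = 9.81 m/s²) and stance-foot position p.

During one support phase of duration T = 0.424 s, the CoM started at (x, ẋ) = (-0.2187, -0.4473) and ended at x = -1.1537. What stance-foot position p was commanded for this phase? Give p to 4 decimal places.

ωT = 3.4630·0.424 = 1.468312; cosh(ωT) = 2.286107, sinh(ωT) = 2.055793
x(T) = p + (x₀−p)·cosh(ωT) + (ẋ₀/ω)·sinh(ωT) ⇒ p·(1 − cosh) = x(T) − x₀·cosh − (ẋ₀/ω)·sinh
numerator   = -1.1537 − (-0.2187)·2.286107 − (-0.4473/3.4630)·2.055793 = -0.388191
denominator = 1 − 2.286107 = -1.286107
p = -0.388191 / -1.286107 = 0.3018

p = 0.3018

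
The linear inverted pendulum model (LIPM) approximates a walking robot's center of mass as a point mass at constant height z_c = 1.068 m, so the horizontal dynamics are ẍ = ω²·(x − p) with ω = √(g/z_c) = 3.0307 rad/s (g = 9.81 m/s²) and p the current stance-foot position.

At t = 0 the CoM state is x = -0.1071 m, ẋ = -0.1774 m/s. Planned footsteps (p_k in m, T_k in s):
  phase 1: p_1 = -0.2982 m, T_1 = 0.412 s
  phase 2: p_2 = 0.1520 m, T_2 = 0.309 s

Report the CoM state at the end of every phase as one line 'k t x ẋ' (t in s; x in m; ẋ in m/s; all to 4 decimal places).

1 0.4120 -0.0314 0.5917
2 0.7210 0.0929 0.2708

phase 1: p=-0.2982, T=0.412, ωT=1.248648, cosh=1.886260, sinh=1.599368; start (x,ẋ)=(-0.107100, -0.177400) → end (x,ẋ)=(-0.031354, 0.591678)
phase 2: p=0.1520, T=0.309, ωT=0.936486, cosh=1.471502, sinh=1.079500; start (x,ẋ)=(-0.031354, 0.591678) → end (x,ẋ)=(0.092944, 0.270789)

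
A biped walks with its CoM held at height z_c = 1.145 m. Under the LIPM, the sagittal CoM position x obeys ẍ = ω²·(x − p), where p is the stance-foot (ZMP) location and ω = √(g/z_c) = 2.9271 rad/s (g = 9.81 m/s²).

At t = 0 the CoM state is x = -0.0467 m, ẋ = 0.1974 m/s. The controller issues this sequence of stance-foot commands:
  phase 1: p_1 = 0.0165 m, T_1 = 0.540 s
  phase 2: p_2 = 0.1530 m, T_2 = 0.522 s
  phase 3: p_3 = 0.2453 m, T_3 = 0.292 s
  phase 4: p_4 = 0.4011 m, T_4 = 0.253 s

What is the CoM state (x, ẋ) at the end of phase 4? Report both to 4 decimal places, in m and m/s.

x = -1.3565, ẋ = -4.8515

phase 1: p=0.0165, T=0.540, ωT=1.580634, cosh=2.531940, sinh=2.326095; start (x,ẋ)=(-0.046700, 0.197400) → end (x,ẋ)=(0.013350, 0.069494)
phase 2: p=0.1530, T=0.522, ωT=1.527946, cosh=2.412841, sinh=2.195860; start (x,ẋ)=(0.013350, 0.069494) → end (x,ẋ)=(-0.131819, -0.729920)
phase 3: p=0.2453, T=0.292, ωT=0.854713, cosh=1.388053, sinh=0.962647; start (x,ẋ)=(-0.131819, -0.729920) → end (x,ẋ)=(-0.518213, -2.075800)
phase 4: p=0.4011, T=0.253, ωT=0.740556, cosh=1.286975, sinh=0.810127; start (x,ẋ)=(-0.518213, -2.075800) → end (x,ẋ)=(-1.356547, -4.851489)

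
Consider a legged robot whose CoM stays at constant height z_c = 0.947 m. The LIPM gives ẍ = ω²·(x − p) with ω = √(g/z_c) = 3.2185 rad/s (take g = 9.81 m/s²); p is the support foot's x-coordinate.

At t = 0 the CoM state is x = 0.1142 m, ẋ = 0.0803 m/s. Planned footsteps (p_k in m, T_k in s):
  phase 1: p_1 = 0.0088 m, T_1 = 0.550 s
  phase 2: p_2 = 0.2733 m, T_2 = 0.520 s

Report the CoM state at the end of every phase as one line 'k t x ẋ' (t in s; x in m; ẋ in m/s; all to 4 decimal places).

phase 1: p=0.0088, T=0.550, ωT=1.770175, cosh=3.021092, sinh=2.850789; start (x,ẋ)=(0.114200, 0.080300) → end (x,ẋ)=(0.398349, 1.209666)
phase 2: p=0.2733, T=0.520, ωT=1.673620, cosh=2.759500, sinh=2.571933; start (x,ẋ)=(0.398349, 1.209666) → end (x,ẋ)=(1.585028, 4.373200)

1 0.5500 0.3983 1.2097
2 1.0700 1.5850 4.3732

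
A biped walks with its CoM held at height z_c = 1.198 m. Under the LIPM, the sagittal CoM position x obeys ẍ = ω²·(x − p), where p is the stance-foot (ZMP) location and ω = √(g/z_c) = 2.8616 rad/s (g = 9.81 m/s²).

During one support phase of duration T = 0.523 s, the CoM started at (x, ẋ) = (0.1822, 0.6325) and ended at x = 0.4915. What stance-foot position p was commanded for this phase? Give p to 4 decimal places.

ωT = 2.8616·0.523 = 1.496617; cosh(ωT) = 2.345219, sinh(ωT) = 2.121333
x(T) = p + (x₀−p)·cosh(ωT) + (ẋ₀/ω)·sinh(ωT) ⇒ p·(1 − cosh) = x(T) − x₀·cosh − (ẋ₀/ω)·sinh
numerator   = 0.4915 − (0.1822)·2.345219 − (0.6325/2.8616)·2.121333 = -0.404678
denominator = 1 − 2.345219 = -1.345219
p = -0.404678 / -1.345219 = 0.3008

p = 0.3008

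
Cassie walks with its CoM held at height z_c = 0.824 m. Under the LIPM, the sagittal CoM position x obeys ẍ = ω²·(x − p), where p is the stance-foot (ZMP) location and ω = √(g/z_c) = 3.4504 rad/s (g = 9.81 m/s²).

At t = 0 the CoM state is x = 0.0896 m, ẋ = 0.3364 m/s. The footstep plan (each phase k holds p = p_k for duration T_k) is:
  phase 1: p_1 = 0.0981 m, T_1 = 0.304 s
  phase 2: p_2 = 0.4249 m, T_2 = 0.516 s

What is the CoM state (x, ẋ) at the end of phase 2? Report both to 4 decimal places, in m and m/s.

phase 1: p=0.0981, T=0.304, ωT=1.048922, cosh=1.602443, sinh=1.252128; start (x,ẋ)=(0.089600, 0.336400) → end (x,ẋ)=(0.206557, 0.502339)
phase 2: p=0.4249, T=0.516, ωT=1.780406, cosh=3.050418, sinh=2.881849; start (x,ẋ)=(0.206557, 0.502339) → end (x,ẋ)=(0.178426, -0.638760)

x = 0.1784, ẋ = -0.6388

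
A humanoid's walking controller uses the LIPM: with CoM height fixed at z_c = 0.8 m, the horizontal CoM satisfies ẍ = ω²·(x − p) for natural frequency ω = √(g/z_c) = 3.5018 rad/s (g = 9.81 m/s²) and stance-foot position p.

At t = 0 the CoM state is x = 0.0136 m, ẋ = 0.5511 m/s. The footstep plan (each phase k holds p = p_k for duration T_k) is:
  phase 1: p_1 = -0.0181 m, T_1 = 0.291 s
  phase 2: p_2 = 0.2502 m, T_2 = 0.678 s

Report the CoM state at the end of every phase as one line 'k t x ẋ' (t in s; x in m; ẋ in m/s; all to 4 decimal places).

phase 1: p=-0.0181, T=0.291, ωT=1.019024, cosh=1.565718, sinh=1.204771; start (x,ẋ)=(0.013600, 0.551100) → end (x,ẋ)=(0.221136, 0.996605)
phase 2: p=0.2502, T=0.678, ωT=2.374220, cosh=5.417861, sinh=5.324774; start (x,ẋ)=(0.221136, 0.996605) → end (x,ẋ)=(1.608153, 4.857524)

1 0.2910 0.2211 0.9966
2 0.9690 1.6082 4.8575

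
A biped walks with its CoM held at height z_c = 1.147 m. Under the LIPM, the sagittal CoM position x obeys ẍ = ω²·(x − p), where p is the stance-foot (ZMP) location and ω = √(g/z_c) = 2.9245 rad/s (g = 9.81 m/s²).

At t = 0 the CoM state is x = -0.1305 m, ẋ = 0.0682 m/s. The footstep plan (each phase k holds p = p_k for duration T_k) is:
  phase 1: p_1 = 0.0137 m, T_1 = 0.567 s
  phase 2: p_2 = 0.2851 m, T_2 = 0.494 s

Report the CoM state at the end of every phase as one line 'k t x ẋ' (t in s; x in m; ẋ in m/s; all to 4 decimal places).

1 0.5670 -0.3196 -0.8813
2 1.0610 -1.6716 -5.5133

phase 1: p=0.0137, T=0.567, ωT=1.658191, cosh=2.720146, sinh=2.529662; start (x,ẋ)=(-0.130500, 0.068200) → end (x,ẋ)=(-0.319553, -0.881277)
phase 2: p=0.2851, T=0.494, ωT=1.444703, cosh=2.238204, sinh=2.002388; start (x,ẋ)=(-0.319553, -0.881277) → end (x,ẋ)=(-1.671642, -5.513315)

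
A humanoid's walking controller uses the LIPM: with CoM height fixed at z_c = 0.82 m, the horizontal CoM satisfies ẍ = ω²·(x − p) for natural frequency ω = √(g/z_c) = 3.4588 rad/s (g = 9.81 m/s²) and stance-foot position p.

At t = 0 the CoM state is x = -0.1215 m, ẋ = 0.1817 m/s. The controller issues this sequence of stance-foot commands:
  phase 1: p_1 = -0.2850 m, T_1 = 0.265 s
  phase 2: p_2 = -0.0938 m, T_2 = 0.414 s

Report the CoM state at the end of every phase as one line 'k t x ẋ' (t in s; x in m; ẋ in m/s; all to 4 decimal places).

phase 1: p=-0.2850, T=0.265, ωT=0.916582, cosh=1.450306, sinh=1.050422; start (x,ẋ)=(-0.121500, 0.181700) → end (x,ẋ)=(0.007307, 0.857549)
phase 2: p=-0.0938, T=0.414, ωT=1.431943, cosh=2.212836, sinh=1.973991; start (x,ẋ)=(0.007307, 0.857549) → end (x,ẋ)=(0.619349, 2.587934)

1 0.2650 0.0073 0.8575
2 0.6790 0.6193 2.5879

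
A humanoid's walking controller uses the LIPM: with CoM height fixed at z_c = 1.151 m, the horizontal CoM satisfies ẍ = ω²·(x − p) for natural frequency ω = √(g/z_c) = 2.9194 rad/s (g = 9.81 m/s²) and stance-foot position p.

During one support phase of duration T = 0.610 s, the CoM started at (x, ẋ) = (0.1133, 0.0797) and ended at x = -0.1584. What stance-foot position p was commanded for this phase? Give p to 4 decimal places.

ωT = 2.9194·0.610 = 1.780834; cosh(ωT) = 3.051651, sinh(ωT) = 2.883153
x(T) = p + (x₀−p)·cosh(ωT) + (ẋ₀/ω)·sinh(ωT) ⇒ p·(1 − cosh) = x(T) − x₀·cosh − (ẋ₀/ω)·sinh
numerator   = -0.1584 − (0.1133)·3.051651 − (0.0797/2.9194)·2.883153 = -0.582862
denominator = 1 − 3.051651 = -2.051651
p = -0.582862 / -2.051651 = 0.2841

p = 0.2841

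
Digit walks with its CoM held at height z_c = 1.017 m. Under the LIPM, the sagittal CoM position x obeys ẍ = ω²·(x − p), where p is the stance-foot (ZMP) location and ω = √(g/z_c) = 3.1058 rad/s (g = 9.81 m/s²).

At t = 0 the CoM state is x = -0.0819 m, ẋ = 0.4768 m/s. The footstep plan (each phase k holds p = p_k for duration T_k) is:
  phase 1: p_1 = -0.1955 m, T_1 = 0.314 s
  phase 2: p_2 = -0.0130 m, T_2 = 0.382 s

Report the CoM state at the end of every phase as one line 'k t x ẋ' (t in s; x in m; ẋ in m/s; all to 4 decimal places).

1 0.3140 0.1511 1.1233
2 0.6960 0.8180 2.7682

phase 1: p=-0.1955, T=0.314, ωT=0.975221, cosh=1.514431, sinh=1.137322; start (x,ẋ)=(-0.081900, 0.476800) → end (x,ẋ)=(0.151140, 1.123350)
phase 2: p=-0.0130, T=0.382, ωT=1.186416, cosh=1.790317, sinh=1.485003; start (x,ẋ)=(0.151140, 1.123350) → end (x,ẋ)=(0.817980, 2.768187)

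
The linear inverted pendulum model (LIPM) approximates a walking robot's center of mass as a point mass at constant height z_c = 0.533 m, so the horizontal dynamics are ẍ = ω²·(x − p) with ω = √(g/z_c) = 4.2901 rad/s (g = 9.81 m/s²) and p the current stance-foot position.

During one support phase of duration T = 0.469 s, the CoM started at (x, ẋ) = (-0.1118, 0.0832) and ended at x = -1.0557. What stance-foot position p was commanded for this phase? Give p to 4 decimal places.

p = 0.2499

ωT = 4.2901·0.469 = 2.012057; cosh(ωT) = 3.806199, sinh(ωT) = 3.672486
x(T) = p + (x₀−p)·cosh(ωT) + (ẋ₀/ω)·sinh(ωT) ⇒ p·(1 − cosh) = x(T) − x₀·cosh − (ẋ₀/ω)·sinh
numerator   = -1.0557 − (-0.1118)·3.806199 − (0.0832/4.2901)·3.672486 = -0.701389
denominator = 1 − 3.806199 = -2.806199
p = -0.701389 / -2.806199 = 0.2499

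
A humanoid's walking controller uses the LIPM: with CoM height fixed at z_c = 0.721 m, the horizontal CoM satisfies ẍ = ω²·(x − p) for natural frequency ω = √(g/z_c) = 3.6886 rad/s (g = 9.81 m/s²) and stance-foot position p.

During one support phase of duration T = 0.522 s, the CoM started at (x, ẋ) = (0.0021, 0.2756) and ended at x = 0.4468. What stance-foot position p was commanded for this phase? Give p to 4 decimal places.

p = -0.0754

ωT = 3.6886·0.522 = 1.925449; cosh(ωT) = 3.502019, sinh(ωT) = 3.356209
x(T) = p + (x₀−p)·cosh(ωT) + (ẋ₀/ω)·sinh(ωT) ⇒ p·(1 − cosh) = x(T) − x₀·cosh − (ẋ₀/ω)·sinh
numerator   = 0.4468 − (0.0021)·3.502019 − (0.2756/3.6886)·3.356209 = 0.188681
denominator = 1 − 3.502019 = -2.502019
p = 0.188681 / -2.502019 = -0.0754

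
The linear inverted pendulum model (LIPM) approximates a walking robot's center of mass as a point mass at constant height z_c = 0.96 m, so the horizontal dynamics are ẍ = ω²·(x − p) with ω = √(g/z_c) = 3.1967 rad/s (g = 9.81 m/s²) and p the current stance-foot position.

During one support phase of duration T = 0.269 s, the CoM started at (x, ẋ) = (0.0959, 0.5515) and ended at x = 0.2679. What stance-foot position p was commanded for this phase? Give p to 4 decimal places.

ωT = 3.1967·0.269 = 0.859912; cosh(ωT) = 1.393076, sinh(ωT) = 0.969877
x(T) = p + (x₀−p)·cosh(ωT) + (ẋ₀/ω)·sinh(ωT) ⇒ p·(1 − cosh) = x(T) − x₀·cosh − (ẋ₀/ω)·sinh
numerator   = 0.2679 − (0.0959)·1.393076 − (0.5515/3.1967)·0.969877 = -0.033021
denominator = 1 − 1.393076 = -0.393076
p = -0.033021 / -0.393076 = 0.0840

p = 0.0840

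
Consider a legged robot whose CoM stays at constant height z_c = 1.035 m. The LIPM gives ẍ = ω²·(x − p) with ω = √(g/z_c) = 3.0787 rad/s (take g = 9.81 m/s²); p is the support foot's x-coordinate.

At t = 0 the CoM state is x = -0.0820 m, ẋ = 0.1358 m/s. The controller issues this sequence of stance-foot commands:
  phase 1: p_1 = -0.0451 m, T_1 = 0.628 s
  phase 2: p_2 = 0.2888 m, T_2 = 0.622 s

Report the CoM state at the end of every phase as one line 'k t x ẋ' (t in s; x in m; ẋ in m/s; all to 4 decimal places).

1 0.6280 -0.0260 0.0948
2 1.2500 -0.7006 -2.8892

phase 1: p=-0.0451, T=0.628, ωT=1.933424, cosh=3.528895, sinh=3.384243; start (x,ẋ)=(-0.082000, 0.135800) → end (x,ẋ)=(-0.026039, 0.094760)
phase 2: p=0.2888, T=0.622, ωT=1.914951, cosh=3.466979, sinh=3.319630; start (x,ẋ)=(-0.026039, 0.094760) → end (x,ẋ)=(-0.700564, -2.889167)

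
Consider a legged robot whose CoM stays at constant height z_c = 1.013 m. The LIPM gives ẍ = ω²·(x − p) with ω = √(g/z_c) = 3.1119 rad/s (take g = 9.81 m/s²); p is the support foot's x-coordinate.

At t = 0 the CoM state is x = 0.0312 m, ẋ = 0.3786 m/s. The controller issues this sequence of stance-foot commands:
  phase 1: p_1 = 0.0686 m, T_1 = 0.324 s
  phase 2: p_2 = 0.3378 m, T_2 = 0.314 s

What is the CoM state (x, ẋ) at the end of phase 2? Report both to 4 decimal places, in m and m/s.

x = 0.2254, ẋ = 0.0335

phase 1: p=0.0686, T=0.324, ωT=1.008256, cosh=1.552835, sinh=1.187980; start (x,ẋ)=(0.031200, 0.378600) → end (x,ẋ)=(0.155056, 0.449640)
phase 2: p=0.3378, T=0.314, ωT=0.977137, cosh=1.516613, sinh=1.140225; start (x,ẋ)=(0.155056, 0.449640) → end (x,ẋ)=(0.225400, 0.033506)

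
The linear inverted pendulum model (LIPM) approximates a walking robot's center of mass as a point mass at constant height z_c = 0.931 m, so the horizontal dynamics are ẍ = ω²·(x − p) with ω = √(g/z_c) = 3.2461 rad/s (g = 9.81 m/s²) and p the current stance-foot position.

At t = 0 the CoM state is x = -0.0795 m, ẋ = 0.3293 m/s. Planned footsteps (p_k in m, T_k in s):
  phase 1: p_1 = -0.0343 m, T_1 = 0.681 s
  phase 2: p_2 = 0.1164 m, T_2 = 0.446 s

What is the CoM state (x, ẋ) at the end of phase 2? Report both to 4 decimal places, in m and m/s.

phase 1: p=-0.0343, T=0.681, ωT=2.210594, cosh=4.615385, sinh=4.505749; start (x,ẋ)=(-0.079500, 0.329300) → end (x,ẋ)=(0.214169, 0.858746)
phase 2: p=0.1164, T=0.446, ωT=1.447761, cosh=2.244337, sinh=2.009241; start (x,ẋ)=(0.214169, 0.858746) → end (x,ẋ)=(0.867366, 2.564987)

x = 0.8674, ẋ = 2.5650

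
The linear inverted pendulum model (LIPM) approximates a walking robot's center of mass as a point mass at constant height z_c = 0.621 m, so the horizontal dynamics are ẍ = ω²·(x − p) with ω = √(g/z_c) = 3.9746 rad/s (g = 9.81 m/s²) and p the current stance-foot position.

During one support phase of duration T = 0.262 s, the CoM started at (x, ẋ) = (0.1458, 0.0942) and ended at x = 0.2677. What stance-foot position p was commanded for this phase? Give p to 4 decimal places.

ωT = 3.9746·0.262 = 1.041345; cosh(ωT) = 1.593002, sinh(ωT) = 1.240023
x(T) = p + (x₀−p)·cosh(ωT) + (ẋ₀/ω)·sinh(ωT) ⇒ p·(1 − cosh) = x(T) − x₀·cosh − (ẋ₀/ω)·sinh
numerator   = 0.2677 − (0.1458)·1.593002 − (0.0942/3.9746)·1.240023 = 0.006051
denominator = 1 − 1.593002 = -0.593002
p = 0.006051 / -0.593002 = -0.0102

p = -0.0102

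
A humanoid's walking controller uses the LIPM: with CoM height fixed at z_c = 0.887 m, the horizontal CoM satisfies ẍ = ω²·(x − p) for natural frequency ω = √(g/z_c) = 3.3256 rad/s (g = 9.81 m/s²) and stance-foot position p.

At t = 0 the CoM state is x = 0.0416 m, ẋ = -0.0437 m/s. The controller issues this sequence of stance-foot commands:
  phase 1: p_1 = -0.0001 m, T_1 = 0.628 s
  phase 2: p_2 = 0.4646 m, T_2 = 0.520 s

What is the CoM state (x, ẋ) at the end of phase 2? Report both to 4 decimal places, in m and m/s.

x = -0.2359, ẋ = -2.0596

phase 1: p=-0.0001, T=0.628, ωT=2.088477, cosh=4.098243, sinh=3.974367; start (x,ẋ)=(0.041600, -0.043700) → end (x,ẋ)=(0.118572, 0.372062)
phase 2: p=0.4646, T=0.520, ωT=1.729312, cosh=2.907090, sinh=2.729684; start (x,ẋ)=(0.118572, 0.372062) → end (x,ẋ)=(-0.235944, -2.059571)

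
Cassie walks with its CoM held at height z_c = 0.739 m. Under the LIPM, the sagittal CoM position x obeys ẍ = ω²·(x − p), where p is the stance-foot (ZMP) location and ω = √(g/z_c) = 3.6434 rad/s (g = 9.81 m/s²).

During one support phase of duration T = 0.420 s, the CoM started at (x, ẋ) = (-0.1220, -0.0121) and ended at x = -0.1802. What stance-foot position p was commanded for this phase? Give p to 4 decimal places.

p = -0.0861

ωT = 3.6434·0.420 = 1.530228; cosh(ωT) = 2.417858, sinh(ωT) = 2.201372
x(T) = p + (x₀−p)·cosh(ωT) + (ẋ₀/ω)·sinh(ωT) ⇒ p·(1 − cosh) = x(T) − x₀·cosh − (ẋ₀/ω)·sinh
numerator   = -0.1802 − (-0.1220)·2.417858 − (-0.0121/3.6434)·2.201372 = 0.122090
denominator = 1 − 2.417858 = -1.417858
p = 0.122090 / -1.417858 = -0.0861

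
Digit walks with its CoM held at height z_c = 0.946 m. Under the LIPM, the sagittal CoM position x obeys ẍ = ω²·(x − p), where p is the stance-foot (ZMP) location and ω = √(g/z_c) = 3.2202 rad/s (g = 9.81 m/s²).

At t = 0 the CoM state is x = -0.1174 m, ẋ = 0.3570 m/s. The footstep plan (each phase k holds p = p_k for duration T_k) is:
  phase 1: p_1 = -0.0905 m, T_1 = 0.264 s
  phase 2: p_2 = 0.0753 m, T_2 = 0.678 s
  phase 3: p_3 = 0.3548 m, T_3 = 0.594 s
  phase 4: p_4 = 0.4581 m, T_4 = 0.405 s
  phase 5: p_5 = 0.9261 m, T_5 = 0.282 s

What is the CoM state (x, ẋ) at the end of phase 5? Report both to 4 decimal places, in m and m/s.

x = -0.4542, ẋ = -3.7849

phase 1: p=-0.0905, T=0.264, ωT=0.850133, cosh=1.383658, sinh=0.956300; start (x,ẋ)=(-0.117400, 0.357000) → end (x,ẋ)=(-0.021702, 0.411128)
phase 2: p=0.0753, T=0.678, ωT=2.183296, cosh=4.494089, sinh=4.381419; start (x,ẋ)=(-0.021702, 0.411128) → end (x,ẋ)=(0.198745, 0.479033)
phase 3: p=0.3548, T=0.594, ωT=1.912799, cosh=3.459841, sinh=3.312175; start (x,ẋ)=(0.198745, 0.479033) → end (x,ẋ)=(0.307590, -0.007082)
phase 4: p=0.4581, T=0.405, ωT=1.304181, cosh=1.978032, sinh=1.706638; start (x,ẋ)=(0.307590, -0.007082) → end (x,ẋ)=(0.156633, -0.841168)
phase 5: p=0.9261, T=0.282, ωT=0.908096, cosh=1.441445, sinh=1.038153; start (x,ẋ)=(0.156633, -0.841168) → end (x,ẋ)=(-0.454226, -3.784872)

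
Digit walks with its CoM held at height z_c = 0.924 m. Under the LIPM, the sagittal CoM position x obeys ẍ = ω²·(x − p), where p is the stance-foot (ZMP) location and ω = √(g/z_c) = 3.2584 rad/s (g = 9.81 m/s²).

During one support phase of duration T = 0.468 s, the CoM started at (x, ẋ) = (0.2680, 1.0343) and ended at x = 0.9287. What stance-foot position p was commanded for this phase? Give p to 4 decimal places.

ωT = 3.2584·0.468 = 1.524931; cosh(ωT) = 2.406232, sinh(ωT) = 2.188596
x(T) = p + (x₀−p)·cosh(ωT) + (ẋ₀/ω)·sinh(ωT) ⇒ p·(1 − cosh) = x(T) − x₀·cosh − (ẋ₀/ω)·sinh
numerator   = 0.9287 − (0.2680)·2.406232 − (1.0343/3.2584)·2.188596 = -0.410887
denominator = 1 − 2.406232 = -1.406232
p = -0.410887 / -1.406232 = 0.2922

p = 0.2922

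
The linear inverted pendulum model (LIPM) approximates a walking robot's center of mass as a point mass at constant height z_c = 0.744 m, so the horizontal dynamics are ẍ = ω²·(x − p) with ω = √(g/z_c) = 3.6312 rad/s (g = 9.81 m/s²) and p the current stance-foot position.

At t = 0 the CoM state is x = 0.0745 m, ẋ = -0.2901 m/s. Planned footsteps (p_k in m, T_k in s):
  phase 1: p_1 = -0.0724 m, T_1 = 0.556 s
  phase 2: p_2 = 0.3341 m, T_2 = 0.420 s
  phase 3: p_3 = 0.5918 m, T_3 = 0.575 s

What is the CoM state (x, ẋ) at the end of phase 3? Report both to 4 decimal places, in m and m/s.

x = 1.3500, ẋ = 2.9058

phase 1: p=-0.0724, T=0.556, ωT=2.018947, cosh=3.831594, sinh=3.698799; start (x,ẋ)=(0.074500, -0.290100) → end (x,ẋ)=(0.194961, 0.861480)
phase 2: p=0.3341, T=0.420, ωT=1.525104, cosh=2.406610, sinh=2.189012; start (x,ẋ)=(0.194961, 0.861480) → end (x,ẋ)=(0.518575, 0.967264)
phase 3: p=0.5918, T=0.575, ωT=2.087940, cosh=4.096110, sinh=3.972168; start (x,ẋ)=(0.518575, 0.967264) → end (x,ẋ)=(1.349953, 2.905846)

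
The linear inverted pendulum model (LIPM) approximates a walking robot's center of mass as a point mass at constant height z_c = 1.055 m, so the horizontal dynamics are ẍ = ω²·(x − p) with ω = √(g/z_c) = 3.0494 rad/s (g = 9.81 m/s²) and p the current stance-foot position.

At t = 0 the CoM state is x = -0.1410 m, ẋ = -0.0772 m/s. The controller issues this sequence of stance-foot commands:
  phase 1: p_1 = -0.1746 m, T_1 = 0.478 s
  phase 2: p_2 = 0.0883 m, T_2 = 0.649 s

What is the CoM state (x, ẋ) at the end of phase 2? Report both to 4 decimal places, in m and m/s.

phase 1: p=-0.1746, T=0.478, ωT=1.457613, cosh=2.264243, sinh=2.031452; start (x,ẋ)=(-0.141000, -0.077200) → end (x,ẋ)=(-0.149951, 0.033343)
phase 2: p=0.0883, T=0.649, ωT=1.979061, cosh=3.687071, sinh=3.548872; start (x,ẋ)=(-0.149951, 0.033343) → end (x,ẋ)=(-0.751343, -2.455394)

x = -0.7513, ẋ = -2.4554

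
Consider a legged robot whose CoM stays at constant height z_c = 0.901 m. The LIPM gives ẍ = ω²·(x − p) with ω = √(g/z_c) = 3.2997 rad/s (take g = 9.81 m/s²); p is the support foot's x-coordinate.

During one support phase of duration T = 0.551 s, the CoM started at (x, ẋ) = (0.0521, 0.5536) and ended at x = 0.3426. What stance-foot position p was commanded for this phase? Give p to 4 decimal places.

p = 0.1505

ωT = 3.2997·0.551 = 1.818135; cosh(ωT) = 3.161343, sinh(ωT) = 2.999014
x(T) = p + (x₀−p)·cosh(ωT) + (ẋ₀/ω)·sinh(ωT) ⇒ p·(1 − cosh) = x(T) − x₀·cosh − (ẋ₀/ω)·sinh
numerator   = 0.3426 − (0.0521)·3.161343 − (0.5536/3.2997)·2.999014 = -0.325259
denominator = 1 − 3.161343 = -2.161343
p = -0.325259 / -2.161343 = 0.1505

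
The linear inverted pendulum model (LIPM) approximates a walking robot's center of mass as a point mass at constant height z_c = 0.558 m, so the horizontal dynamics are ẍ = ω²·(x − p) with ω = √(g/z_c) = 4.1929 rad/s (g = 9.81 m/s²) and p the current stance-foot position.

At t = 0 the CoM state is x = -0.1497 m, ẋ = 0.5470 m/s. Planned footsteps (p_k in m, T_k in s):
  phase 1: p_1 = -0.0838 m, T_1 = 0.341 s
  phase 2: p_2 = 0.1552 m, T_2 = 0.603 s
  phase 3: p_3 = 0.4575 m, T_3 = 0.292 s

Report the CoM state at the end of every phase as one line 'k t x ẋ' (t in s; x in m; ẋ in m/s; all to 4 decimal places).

phase 1: p=-0.0838, T=0.341, ωT=1.429779, cosh=2.208569, sinh=1.969207; start (x,ẋ)=(-0.149700, 0.547000) → end (x,ẋ)=(0.027555, 0.663971)
phase 2: p=0.1552, T=0.603, ωT=2.528319, cosh=6.306105, sinh=6.226312; start (x,ẋ)=(0.027555, 0.663971) → end (x,ẋ)=(0.336234, 0.854743)
phase 3: p=0.4575, T=0.292, ωT=1.224327, cosh=1.847915, sinh=1.553960; start (x,ẋ)=(0.336234, 0.854743) → end (x,ẋ)=(0.550193, 0.789373)

1 0.3410 0.0276 0.6640
2 0.9440 0.3362 0.8547
3 1.2360 0.5502 0.7894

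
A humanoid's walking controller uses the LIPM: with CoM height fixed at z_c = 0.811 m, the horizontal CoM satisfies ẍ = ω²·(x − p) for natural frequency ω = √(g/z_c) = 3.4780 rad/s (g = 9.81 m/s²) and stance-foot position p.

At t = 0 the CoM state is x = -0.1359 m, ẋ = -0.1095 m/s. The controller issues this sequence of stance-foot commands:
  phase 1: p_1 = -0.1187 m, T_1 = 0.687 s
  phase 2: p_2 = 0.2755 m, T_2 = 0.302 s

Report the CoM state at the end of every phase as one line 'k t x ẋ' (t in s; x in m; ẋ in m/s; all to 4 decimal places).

1 0.6870 -0.3835 -0.9257
2 0.9890 -1.1156 -4.3603

phase 1: p=-0.1187, T=0.687, ωT=2.389386, cosh=5.499241, sinh=5.407555; start (x,ẋ)=(-0.135900, -0.109500) → end (x,ẋ)=(-0.383536, -0.925655)
phase 2: p=0.2755, T=0.302, ωT=1.050356, cosh=1.604241, sinh=1.254428; start (x,ẋ)=(-0.383536, -0.925655) → end (x,ẋ)=(-1.115614, -4.360283)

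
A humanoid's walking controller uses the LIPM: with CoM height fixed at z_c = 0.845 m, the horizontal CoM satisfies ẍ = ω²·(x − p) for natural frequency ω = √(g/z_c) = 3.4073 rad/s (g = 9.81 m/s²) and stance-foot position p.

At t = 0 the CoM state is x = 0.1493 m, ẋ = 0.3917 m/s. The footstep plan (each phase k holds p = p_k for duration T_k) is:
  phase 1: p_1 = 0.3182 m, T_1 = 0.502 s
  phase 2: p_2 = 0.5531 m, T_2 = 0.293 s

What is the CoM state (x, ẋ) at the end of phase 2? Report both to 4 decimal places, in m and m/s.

x = -0.2232, ẋ = -2.2858

phase 1: p=0.3182, T=0.502, ωT=1.710465, cosh=2.856156, sinh=2.675375; start (x,ẋ)=(0.149300, 0.391700) → end (x,ẋ)=(0.143354, -0.420903)
phase 2: p=0.5531, T=0.293, ωT=0.998339, cosh=1.541131, sinh=1.172640; start (x,ẋ)=(0.143354, -0.420903) → end (x,ẋ)=(-0.223228, -2.285822)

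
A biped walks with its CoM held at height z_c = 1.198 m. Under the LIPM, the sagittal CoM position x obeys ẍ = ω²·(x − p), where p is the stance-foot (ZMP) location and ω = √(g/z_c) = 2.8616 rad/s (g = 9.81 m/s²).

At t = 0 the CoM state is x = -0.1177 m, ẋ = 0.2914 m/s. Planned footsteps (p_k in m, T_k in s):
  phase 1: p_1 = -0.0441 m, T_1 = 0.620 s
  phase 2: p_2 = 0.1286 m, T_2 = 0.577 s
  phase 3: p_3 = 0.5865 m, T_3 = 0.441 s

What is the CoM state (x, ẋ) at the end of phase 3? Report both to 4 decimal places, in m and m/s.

x = -0.3502, ẋ = -2.2781

phase 1: p=-0.0441, T=0.620, ωT=1.774192, cosh=3.032568, sinh=2.862948; start (x,ẋ)=(-0.117700, 0.291400) → end (x,ẋ)=(0.024240, 0.280714)
phase 2: p=0.1286, T=0.577, ωT=1.651143, cosh=2.702383, sinh=2.510553; start (x,ẋ)=(0.024240, 0.280714) → end (x,ẋ)=(0.092857, 0.008856)
phase 3: p=0.5865, T=0.441, ωT=1.261966, cosh=1.907727, sinh=1.624630; start (x,ẋ)=(0.092857, 0.008856) → end (x,ẋ)=(-0.350208, -2.278071)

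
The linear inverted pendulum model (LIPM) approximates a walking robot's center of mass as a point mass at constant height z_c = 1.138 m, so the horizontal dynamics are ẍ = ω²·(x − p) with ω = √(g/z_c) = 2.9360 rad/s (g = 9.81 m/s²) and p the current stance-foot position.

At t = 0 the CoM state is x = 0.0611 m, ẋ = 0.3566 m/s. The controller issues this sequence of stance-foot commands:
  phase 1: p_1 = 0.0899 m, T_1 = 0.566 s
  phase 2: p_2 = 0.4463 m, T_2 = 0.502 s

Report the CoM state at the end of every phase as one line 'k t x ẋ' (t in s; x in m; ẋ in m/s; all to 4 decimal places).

phase 1: p=0.0899, T=0.566, ωT=1.661776, cosh=2.729231, sinh=2.539429; start (x,ẋ)=(0.061100, 0.356600) → end (x,ẋ)=(0.319732, 0.758518)
phase 2: p=0.4463, T=0.502, ωT=1.473872, cosh=2.297572, sinh=2.068536; start (x,ẋ)=(0.319732, 0.758518) → end (x,ẋ)=(0.689907, 0.974071)

1 0.5660 0.3197 0.7585
2 1.0680 0.6899 0.9741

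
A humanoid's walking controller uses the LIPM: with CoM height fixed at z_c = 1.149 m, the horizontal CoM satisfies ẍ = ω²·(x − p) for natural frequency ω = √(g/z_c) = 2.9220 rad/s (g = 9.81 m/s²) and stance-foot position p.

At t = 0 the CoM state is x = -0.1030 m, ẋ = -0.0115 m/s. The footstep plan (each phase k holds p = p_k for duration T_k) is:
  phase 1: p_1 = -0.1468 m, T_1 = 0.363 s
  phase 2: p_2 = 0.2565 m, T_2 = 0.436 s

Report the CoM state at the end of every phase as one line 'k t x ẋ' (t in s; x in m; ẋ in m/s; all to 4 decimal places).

phase 1: p=-0.1468, T=0.363, ωT=1.060686, cosh=1.617285, sinh=1.271067; start (x,ẋ)=(-0.103000, -0.011500) → end (x,ẋ)=(-0.080965, 0.144077)
phase 2: p=0.2565, T=0.436, ωT=1.273992, cosh=1.927404, sinh=1.647692; start (x,ẋ)=(-0.080965, 0.144077) → end (x,ẋ)=(-0.312689, -1.347051)

1 0.3630 -0.0810 0.1441
2 0.7990 -0.3127 -1.3471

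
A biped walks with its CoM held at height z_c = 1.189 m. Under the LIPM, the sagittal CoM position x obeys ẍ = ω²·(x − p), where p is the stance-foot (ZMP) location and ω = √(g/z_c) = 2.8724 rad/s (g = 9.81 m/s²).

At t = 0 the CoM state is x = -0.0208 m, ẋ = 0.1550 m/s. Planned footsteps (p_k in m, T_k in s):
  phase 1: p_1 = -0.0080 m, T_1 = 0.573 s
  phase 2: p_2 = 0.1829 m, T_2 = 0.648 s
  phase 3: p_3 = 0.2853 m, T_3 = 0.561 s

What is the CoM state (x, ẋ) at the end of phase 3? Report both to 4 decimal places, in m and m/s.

x = 0.3787, ẋ = 0.3452

phase 1: p=-0.0080, T=0.573, ωT=1.645885, cosh=2.689220, sinh=2.496378; start (x,ẋ)=(-0.020800, 0.155000) → end (x,ẋ)=(0.092287, 0.325045)
phase 2: p=0.1829, T=0.648, ωT=1.861315, cosh=3.293829, sinh=3.138361; start (x,ẋ)=(0.092287, 0.325045) → end (x,ẋ)=(0.239579, 0.253803)
phase 3: p=0.2853, T=0.561, ωT=1.611416, cosh=2.604753, sinh=2.405149; start (x,ẋ)=(0.239579, 0.253803) → end (x,ẋ)=(0.378725, 0.345227)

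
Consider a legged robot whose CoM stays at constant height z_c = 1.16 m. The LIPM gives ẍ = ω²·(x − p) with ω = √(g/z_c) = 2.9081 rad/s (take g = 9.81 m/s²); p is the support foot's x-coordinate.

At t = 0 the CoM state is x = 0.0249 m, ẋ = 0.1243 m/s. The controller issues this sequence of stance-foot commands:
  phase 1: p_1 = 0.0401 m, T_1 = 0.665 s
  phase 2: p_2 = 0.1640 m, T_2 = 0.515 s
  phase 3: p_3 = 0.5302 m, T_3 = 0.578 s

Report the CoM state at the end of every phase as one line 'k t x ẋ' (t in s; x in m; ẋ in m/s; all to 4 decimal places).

1 0.6650 0.1312 0.2892
2 1.1800 0.2981 0.4760
3 1.7580 0.3096 -0.4272

phase 1: p=0.0401, T=0.665, ωT=1.933887, cosh=3.530462, sinh=3.385877; start (x,ẋ)=(0.024900, 0.124300) → end (x,ẋ)=(0.131158, 0.289170)
phase 2: p=0.1640, T=0.515, ωT=1.497672, cosh=2.347458, sinh=2.123808; start (x,ẋ)=(0.131158, 0.289170) → end (x,ẋ)=(0.298089, 0.475977)
phase 3: p=0.5302, T=0.578, ωT=1.680882, cosh=2.778250, sinh=2.592040; start (x,ẋ)=(0.298089, 0.475977) → end (x,ẋ)=(0.309584, -0.427249)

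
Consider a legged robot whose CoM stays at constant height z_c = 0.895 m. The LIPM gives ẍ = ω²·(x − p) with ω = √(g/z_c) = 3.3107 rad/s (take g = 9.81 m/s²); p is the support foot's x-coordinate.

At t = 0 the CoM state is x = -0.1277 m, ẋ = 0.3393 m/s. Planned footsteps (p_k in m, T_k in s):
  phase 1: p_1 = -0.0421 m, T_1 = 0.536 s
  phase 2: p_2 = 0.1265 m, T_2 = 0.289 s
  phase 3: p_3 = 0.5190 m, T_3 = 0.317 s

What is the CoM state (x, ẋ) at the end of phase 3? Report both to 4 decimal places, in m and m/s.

x = -0.3803, ẋ = -2.4331

phase 1: p=-0.0421, T=0.536, ωT=1.774535, cosh=3.033551, sinh=2.863989; start (x,ẋ)=(-0.127700, 0.339300) → end (x,ẋ)=(-0.008254, 0.217641)
phase 2: p=0.1265, T=0.289, ωT=0.956792, cosh=1.493728, sinh=1.109605; start (x,ẋ)=(-0.008254, 0.217641) → end (x,ẋ)=(-0.001841, -0.169930)
phase 3: p=0.5190, T=0.317, ωT=1.049492, cosh=1.603158, sinh=1.253042; start (x,ẋ)=(-0.001841, -0.169930) → end (x,ẋ)=(-0.380306, -2.433106)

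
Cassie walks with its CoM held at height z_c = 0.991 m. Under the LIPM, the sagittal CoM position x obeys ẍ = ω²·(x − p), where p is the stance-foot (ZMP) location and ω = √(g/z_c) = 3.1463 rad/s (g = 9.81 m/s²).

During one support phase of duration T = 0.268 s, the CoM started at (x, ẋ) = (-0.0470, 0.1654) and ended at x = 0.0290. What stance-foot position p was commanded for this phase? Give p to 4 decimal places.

ωT = 3.1463·0.268 = 0.843208; cosh(ωT) = 1.377069, sinh(ωT) = 0.946742
x(T) = p + (x₀−p)·cosh(ωT) + (ẋ₀/ω)·sinh(ωT) ⇒ p·(1 − cosh) = x(T) − x₀·cosh − (ẋ₀/ω)·sinh
numerator   = 0.0290 − (-0.0470)·1.377069 − (0.1654/3.1463)·0.946742 = 0.043952
denominator = 1 − 1.377069 = -0.377069
p = 0.043952 / -0.377069 = -0.1166

p = -0.1166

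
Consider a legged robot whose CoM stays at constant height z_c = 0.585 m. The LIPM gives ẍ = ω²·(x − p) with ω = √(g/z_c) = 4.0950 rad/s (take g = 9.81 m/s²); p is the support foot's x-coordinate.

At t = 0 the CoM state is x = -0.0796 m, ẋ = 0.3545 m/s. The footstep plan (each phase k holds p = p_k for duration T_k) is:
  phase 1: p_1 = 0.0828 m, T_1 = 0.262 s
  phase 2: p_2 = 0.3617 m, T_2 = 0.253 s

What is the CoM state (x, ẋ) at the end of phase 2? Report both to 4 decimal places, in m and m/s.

phase 1: p=0.0828, T=0.262, ωT=1.072890, cosh=1.632918, sinh=1.290899; start (x,ẋ)=(-0.079600, 0.354500) → end (x,ẋ)=(-0.070634, -0.279615)
phase 2: p=0.3617, T=0.253, ωT=1.036035, cosh=1.586440, sinh=1.231581; start (x,ẋ)=(-0.070634, -0.279615) → end (x,ẋ)=(-0.408267, -2.623993)

x = -0.4083, ẋ = -2.6240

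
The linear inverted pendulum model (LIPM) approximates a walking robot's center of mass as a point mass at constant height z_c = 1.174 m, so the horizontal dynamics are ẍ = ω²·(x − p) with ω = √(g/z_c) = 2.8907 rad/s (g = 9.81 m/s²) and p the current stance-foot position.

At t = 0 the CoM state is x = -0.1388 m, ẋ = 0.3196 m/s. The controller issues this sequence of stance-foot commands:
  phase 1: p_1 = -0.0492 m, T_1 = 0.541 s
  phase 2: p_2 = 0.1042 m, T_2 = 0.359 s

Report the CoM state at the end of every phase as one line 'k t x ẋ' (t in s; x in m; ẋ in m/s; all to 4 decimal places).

1 0.5410 -0.0201 0.2053
2 0.9000 -0.0056 -0.1173

phase 1: p=-0.0492, T=0.541, ωT=1.563869, cosh=2.493296, sinh=2.283971; start (x,ẋ)=(-0.138800, 0.319600) → end (x,ẋ)=(-0.020080, 0.205293)
phase 2: p=0.1042, T=0.359, ωT=1.037761, cosh=1.588569, sinh=1.234322; start (x,ẋ)=(-0.020080, 0.205293) → end (x,ẋ)=(-0.005568, -0.117315)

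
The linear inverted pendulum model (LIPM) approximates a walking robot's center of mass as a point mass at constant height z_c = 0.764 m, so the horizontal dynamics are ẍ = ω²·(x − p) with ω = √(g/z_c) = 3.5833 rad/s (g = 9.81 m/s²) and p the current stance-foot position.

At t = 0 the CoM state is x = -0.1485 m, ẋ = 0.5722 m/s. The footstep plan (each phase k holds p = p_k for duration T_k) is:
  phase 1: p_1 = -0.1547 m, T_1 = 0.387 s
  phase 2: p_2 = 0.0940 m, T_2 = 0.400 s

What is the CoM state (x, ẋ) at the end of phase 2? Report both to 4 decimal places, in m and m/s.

phase 1: p=-0.1547, T=0.387, ωT=1.386737, cosh=2.125830, sinh=1.875941; start (x,ẋ)=(-0.148500, 0.572200) → end (x,ẋ)=(0.158040, 1.258077)
phase 2: p=0.0940, T=0.400, ωT=1.433320, cosh=2.215556, sinh=1.977040; start (x,ẋ)=(0.158040, 1.258077) → end (x,ẋ)=(0.930012, 3.241021)

x = 0.9300, ẋ = 3.2410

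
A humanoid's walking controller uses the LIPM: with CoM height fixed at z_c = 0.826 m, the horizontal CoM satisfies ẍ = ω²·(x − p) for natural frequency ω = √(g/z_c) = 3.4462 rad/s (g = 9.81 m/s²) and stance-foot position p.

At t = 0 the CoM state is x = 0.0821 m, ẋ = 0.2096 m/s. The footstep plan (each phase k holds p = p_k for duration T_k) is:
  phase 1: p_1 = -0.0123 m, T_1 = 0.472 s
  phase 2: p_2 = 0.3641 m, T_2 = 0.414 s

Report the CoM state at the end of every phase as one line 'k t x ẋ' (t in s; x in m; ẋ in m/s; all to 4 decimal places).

phase 1: p=-0.0123, T=0.472, ωT=1.626606, cosh=2.641590, sinh=2.444994; start (x,ẋ)=(0.082100, 0.209600) → end (x,ẋ)=(0.385772, 1.349086)
phase 2: p=0.3641, T=0.414, ωT=1.426727, cosh=2.202569, sinh=1.962475; start (x,ẋ)=(0.385772, 1.349086) → end (x,ẋ)=(1.180085, 3.118024)

1 0.4720 0.3858 1.3491
2 0.8860 1.1801 3.1180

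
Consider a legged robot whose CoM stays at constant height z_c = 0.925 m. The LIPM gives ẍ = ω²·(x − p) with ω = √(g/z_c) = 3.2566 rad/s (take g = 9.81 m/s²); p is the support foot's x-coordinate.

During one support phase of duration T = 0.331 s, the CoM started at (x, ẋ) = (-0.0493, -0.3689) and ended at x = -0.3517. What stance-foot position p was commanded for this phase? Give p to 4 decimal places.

p = 0.1935

ωT = 3.2566·0.331 = 1.077935; cosh(ωT) = 1.639451, sinh(ωT) = 1.299153
x(T) = p + (x₀−p)·cosh(ωT) + (ẋ₀/ω)·sinh(ωT) ⇒ p·(1 − cosh) = x(T) − x₀·cosh − (ẋ₀/ω)·sinh
numerator   = -0.3517 − (-0.0493)·1.639451 − (-0.3689/3.2566)·1.299153 = -0.123710
denominator = 1 − 1.639451 = -0.639451
p = -0.123710 / -0.639451 = 0.1935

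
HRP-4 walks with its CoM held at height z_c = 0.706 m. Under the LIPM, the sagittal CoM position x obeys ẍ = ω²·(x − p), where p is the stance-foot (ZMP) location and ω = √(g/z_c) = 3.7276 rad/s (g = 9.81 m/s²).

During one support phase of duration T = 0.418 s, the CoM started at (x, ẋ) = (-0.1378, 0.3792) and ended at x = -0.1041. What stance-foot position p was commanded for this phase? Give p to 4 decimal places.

p = -0.0046

ωT = 3.7276·0.418 = 1.558137; cosh(ωT) = 2.480245, sinh(ωT) = 2.269717
x(T) = p + (x₀−p)·cosh(ωT) + (ẋ₀/ω)·sinh(ωT) ⇒ p·(1 − cosh) = x(T) − x₀·cosh − (ẋ₀/ω)·sinh
numerator   = -0.1041 − (-0.1378)·2.480245 − (0.3792/3.7276)·2.269717 = 0.006785
denominator = 1 − 2.480245 = -1.480245
p = 0.006785 / -1.480245 = -0.0046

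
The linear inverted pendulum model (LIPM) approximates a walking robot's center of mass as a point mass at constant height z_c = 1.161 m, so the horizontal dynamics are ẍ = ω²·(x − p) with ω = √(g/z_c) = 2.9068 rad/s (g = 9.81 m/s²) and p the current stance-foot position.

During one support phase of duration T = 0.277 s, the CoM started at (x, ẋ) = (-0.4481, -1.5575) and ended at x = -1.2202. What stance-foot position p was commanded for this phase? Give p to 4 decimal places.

ωT = 2.9068·0.277 = 0.805184; cosh(ωT) = 1.342057, sinh(ωT) = 0.895051
x(T) = p + (x₀−p)·cosh(ωT) + (ẋ₀/ω)·sinh(ωT) ⇒ p·(1 − cosh) = x(T) − x₀·cosh − (ẋ₀/ω)·sinh
numerator   = -1.2202 − (-0.4481)·1.342057 − (-1.5575/2.9068)·0.895051 = -0.139245
denominator = 1 − 1.342057 = -0.342057
p = -0.139245 / -0.342057 = 0.4071

p = 0.4071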